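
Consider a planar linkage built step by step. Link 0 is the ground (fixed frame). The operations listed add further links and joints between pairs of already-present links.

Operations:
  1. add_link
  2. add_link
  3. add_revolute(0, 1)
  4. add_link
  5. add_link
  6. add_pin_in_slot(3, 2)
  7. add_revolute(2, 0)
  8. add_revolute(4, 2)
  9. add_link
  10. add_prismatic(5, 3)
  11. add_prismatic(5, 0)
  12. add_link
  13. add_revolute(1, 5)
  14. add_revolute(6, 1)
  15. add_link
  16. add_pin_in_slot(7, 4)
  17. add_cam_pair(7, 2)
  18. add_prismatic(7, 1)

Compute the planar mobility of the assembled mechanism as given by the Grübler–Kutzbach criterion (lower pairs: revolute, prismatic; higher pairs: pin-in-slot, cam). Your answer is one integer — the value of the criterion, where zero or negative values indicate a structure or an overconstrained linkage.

M = 2

ground; <1,0,0>
#1 <2,0,0>
#2 <3,0,0>
R:0↔1 J1 <3,1,0>
#3 <4,1,0>
#4 <5,1,0>
PS:3↔2 J2 <5,1,1>
R:2↔0 J1 <5,2,1>
R:4↔2 J1 <5,3,1>
#5 <6,3,1>
P:5↔3 J1 <6,4,1>
P:5↔0 J1 <6,5,1>
#6 <7,5,1>
R:1↔5 J1 <7,6,1>
R:6↔1 J1 <7,7,1>
#7 <8,7,1>
PS:7↔4 J2 <8,7,2>
C:7↔2 J2 <8,7,3>
P:7↔1 J1 <8,8,3>
3×7 − 2×8 − 1×3 = 2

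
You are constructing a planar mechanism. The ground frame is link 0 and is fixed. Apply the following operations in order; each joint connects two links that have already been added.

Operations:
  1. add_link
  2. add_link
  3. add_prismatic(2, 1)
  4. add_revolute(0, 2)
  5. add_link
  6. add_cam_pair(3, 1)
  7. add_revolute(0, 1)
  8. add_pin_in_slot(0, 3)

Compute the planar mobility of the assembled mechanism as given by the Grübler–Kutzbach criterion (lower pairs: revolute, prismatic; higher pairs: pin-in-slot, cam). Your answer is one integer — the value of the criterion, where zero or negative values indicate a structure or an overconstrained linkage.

M = 1

ground; <1,0,0>
#1 <2,0,0>
#2 <3,0,0>
P:2↔1 J1 <3,1,0>
R:0↔2 J1 <3,2,0>
#3 <4,2,0>
C:3↔1 J2 <4,2,1>
R:0↔1 J1 <4,3,1>
PS:0↔3 J2 <4,3,2>
3×3 − 2×3 − 1×2 = 1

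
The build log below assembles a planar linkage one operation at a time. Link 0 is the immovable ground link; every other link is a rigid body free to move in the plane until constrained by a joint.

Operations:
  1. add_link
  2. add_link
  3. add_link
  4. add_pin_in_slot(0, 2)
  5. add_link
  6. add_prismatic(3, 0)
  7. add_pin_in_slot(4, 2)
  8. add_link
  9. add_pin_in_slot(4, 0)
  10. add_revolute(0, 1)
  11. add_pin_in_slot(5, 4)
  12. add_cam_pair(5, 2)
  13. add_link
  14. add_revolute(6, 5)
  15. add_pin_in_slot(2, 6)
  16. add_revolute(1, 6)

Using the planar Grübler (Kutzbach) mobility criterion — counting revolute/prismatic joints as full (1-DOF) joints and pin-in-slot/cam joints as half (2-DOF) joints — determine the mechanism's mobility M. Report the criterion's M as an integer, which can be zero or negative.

M = 4

link 0 = ground. State L|J1|J2 = 1|0|0
+link1  2|0|0
+link2  3|0|0
+link3  4|0|0
PS(0,2) f=2→J2  4|0|1
+link4  5|0|1
P(3,0) f=1→J1  5|1|1
PS(4,2) f=2→J2  5|1|2
+link5  6|1|2
PS(4,0) f=2→J2  6|1|3
R(0,1) f=1→J1  6|2|3
PS(5,4) f=2→J2  6|2|4
C(5,2) f=2→J2  6|2|5
+link6  7|2|5
R(6,5) f=1→J1  7|3|5
PS(2,6) f=2→J2  7|3|6
R(1,6) f=1→J1  7|4|6
M = 3(7−1)−2·4−6 = 18−8−6 = 4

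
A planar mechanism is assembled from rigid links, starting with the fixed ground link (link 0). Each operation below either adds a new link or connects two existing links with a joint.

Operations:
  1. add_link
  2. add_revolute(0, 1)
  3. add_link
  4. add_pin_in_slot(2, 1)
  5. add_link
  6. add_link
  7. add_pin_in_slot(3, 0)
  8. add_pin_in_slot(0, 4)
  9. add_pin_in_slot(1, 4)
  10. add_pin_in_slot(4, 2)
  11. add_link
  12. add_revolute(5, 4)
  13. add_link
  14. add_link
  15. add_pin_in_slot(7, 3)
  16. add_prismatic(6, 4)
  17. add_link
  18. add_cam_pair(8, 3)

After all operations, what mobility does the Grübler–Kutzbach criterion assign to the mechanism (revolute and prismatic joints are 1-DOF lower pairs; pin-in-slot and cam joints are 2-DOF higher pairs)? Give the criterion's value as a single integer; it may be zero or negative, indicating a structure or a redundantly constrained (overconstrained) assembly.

L=1 J1=0 J2=0
add link → L=2 J1=0 J2=0
R@0,1 dof=1 J1 → L=2 J1=1 J2=0
add link → L=3 J1=1 J2=0
PS@2,1 dof=2 J2 → L=3 J1=1 J2=1
add link → L=4 J1=1 J2=1
add link → L=5 J1=1 J2=1
PS@3,0 dof=2 J2 → L=5 J1=1 J2=2
PS@0,4 dof=2 J2 → L=5 J1=1 J2=3
PS@1,4 dof=2 J2 → L=5 J1=1 J2=4
PS@4,2 dof=2 J2 → L=5 J1=1 J2=5
add link → L=6 J1=1 J2=5
R@5,4 dof=1 J1 → L=6 J1=2 J2=5
add link → L=7 J1=2 J2=5
add link → L=8 J1=2 J2=5
PS@7,3 dof=2 J2 → L=8 J1=2 J2=6
P@6,4 dof=1 J1 → L=8 J1=3 J2=6
add link → L=9 J1=3 J2=6
C@8,3 dof=2 J2 → L=9 J1=3 J2=7
M=3(L−1)−2J1−J2=3·8−2·3−7=11

M = 11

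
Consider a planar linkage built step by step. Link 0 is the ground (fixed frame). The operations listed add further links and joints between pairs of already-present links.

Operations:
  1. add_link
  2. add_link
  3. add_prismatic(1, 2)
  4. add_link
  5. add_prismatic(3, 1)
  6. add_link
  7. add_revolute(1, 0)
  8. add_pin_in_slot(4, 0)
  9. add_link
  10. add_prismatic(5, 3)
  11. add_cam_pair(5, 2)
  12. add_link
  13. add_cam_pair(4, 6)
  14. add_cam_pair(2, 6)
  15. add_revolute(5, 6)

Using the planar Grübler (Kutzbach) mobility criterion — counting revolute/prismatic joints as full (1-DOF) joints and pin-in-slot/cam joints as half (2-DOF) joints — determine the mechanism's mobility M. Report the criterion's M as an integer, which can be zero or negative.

(L,J1,J2)=(1,0,0); link0 fixed
link1: (2,0,0)
link2: (3,0,0)
P 1-2 [J1]: (3,1,0)
link3: (4,1,0)
P 3-1 [J1]: (4,2,0)
link4: (5,2,0)
R 1-0 [J1]: (5,3,0)
PS 4-0 [J2]: (5,3,1)
link5: (6,3,1)
P 5-3 [J1]: (6,4,1)
C 5-2 [J2]: (6,4,2)
link6: (7,4,2)
C 4-6 [J2]: (7,4,3)
C 2-6 [J2]: (7,4,4)
R 5-6 [J1]: (7,5,4)
Grübler: 3·6 − 2·5 − 4 = 4

M = 4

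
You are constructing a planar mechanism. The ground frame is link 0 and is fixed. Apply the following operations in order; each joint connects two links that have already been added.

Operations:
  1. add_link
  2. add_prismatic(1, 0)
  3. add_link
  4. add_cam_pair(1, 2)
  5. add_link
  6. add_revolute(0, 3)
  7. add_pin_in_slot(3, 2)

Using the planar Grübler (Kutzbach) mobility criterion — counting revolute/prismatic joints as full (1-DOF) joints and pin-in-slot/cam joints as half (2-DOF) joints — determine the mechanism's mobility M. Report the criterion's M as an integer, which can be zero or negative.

L=1 J1=0 J2=0
add link → L=2 J1=0 J2=0
P@1,0 dof=1 J1 → L=2 J1=1 J2=0
add link → L=3 J1=1 J2=0
C@1,2 dof=2 J2 → L=3 J1=1 J2=1
add link → L=4 J1=1 J2=1
R@0,3 dof=1 J1 → L=4 J1=2 J2=1
PS@3,2 dof=2 J2 → L=4 J1=2 J2=2
M=3(L−1)−2J1−J2=3·3−2·2−2=3

M = 3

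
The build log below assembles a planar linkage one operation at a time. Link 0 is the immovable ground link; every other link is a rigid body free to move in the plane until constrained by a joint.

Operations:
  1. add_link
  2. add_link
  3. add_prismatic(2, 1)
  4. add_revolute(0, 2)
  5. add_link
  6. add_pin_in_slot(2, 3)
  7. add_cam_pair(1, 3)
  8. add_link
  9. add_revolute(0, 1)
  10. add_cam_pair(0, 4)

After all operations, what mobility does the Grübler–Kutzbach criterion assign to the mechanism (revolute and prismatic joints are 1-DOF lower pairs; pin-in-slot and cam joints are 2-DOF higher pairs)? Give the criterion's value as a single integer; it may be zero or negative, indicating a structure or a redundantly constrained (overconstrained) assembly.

ground; <1,0,0>
#1 <2,0,0>
#2 <3,0,0>
P:2↔1 J1 <3,1,0>
R:0↔2 J1 <3,2,0>
#3 <4,2,0>
PS:2↔3 J2 <4,2,1>
C:1↔3 J2 <4,2,2>
#4 <5,2,2>
R:0↔1 J1 <5,3,2>
C:0↔4 J2 <5,3,3>
3×4 − 2×3 − 1×3 = 3

M = 3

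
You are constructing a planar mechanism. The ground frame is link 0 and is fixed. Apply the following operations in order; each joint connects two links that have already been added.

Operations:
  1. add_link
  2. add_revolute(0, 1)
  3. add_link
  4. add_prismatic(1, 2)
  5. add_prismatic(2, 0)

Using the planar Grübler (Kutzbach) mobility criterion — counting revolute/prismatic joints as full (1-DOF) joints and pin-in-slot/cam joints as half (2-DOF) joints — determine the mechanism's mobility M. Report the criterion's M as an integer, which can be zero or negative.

M = 0

ground; <1,0,0>
#1 <2,0,0>
R:0↔1 J1 <2,1,0>
#2 <3,1,0>
P:1↔2 J1 <3,2,0>
P:2↔0 J1 <3,3,0>
3×2 − 2×3 − 1×0 = 0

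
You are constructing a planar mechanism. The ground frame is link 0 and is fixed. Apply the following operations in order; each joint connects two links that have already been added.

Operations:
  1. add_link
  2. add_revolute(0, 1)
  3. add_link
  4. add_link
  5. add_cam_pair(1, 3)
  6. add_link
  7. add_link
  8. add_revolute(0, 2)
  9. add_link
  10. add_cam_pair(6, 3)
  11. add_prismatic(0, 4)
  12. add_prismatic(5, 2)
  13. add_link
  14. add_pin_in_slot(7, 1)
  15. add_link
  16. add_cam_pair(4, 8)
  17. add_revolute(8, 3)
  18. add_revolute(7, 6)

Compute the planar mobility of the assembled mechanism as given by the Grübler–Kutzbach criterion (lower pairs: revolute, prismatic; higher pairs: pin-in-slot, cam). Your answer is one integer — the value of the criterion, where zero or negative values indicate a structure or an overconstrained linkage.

M = 8

(L,J1,J2)=(1,0,0); link0 fixed
link1: (2,0,0)
R 0-1 [J1]: (2,1,0)
link2: (3,1,0)
link3: (4,1,0)
C 1-3 [J2]: (4,1,1)
link4: (5,1,1)
link5: (6,1,1)
R 0-2 [J1]: (6,2,1)
link6: (7,2,1)
C 6-3 [J2]: (7,2,2)
P 0-4 [J1]: (7,3,2)
P 5-2 [J1]: (7,4,2)
link7: (8,4,2)
PS 7-1 [J2]: (8,4,3)
link8: (9,4,3)
C 4-8 [J2]: (9,4,4)
R 8-3 [J1]: (9,5,4)
R 7-6 [J1]: (9,6,4)
Grübler: 3·8 − 2·6 − 4 = 8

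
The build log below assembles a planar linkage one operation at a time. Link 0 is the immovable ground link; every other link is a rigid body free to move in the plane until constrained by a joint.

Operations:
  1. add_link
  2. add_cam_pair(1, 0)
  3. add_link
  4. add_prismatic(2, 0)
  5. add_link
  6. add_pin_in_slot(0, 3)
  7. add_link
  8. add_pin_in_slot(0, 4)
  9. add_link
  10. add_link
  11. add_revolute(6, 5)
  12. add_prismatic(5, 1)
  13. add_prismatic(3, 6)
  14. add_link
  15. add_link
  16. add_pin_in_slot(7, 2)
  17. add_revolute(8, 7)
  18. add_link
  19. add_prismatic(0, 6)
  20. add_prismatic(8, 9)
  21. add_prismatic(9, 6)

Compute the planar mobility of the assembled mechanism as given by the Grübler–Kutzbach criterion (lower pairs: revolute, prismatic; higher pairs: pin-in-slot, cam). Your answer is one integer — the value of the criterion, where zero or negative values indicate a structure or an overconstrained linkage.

M = 7

L=1 J1=0 J2=0
add link → L=2 J1=0 J2=0
C@1,0 dof=2 J2 → L=2 J1=0 J2=1
add link → L=3 J1=0 J2=1
P@2,0 dof=1 J1 → L=3 J1=1 J2=1
add link → L=4 J1=1 J2=1
PS@0,3 dof=2 J2 → L=4 J1=1 J2=2
add link → L=5 J1=1 J2=2
PS@0,4 dof=2 J2 → L=5 J1=1 J2=3
add link → L=6 J1=1 J2=3
add link → L=7 J1=1 J2=3
R@6,5 dof=1 J1 → L=7 J1=2 J2=3
P@5,1 dof=1 J1 → L=7 J1=3 J2=3
P@3,6 dof=1 J1 → L=7 J1=4 J2=3
add link → L=8 J1=4 J2=3
add link → L=9 J1=4 J2=3
PS@7,2 dof=2 J2 → L=9 J1=4 J2=4
R@8,7 dof=1 J1 → L=9 J1=5 J2=4
add link → L=10 J1=5 J2=4
P@0,6 dof=1 J1 → L=10 J1=6 J2=4
P@8,9 dof=1 J1 → L=10 J1=7 J2=4
P@9,6 dof=1 J1 → L=10 J1=8 J2=4
M=3(L−1)−2J1−J2=3·9−2·8−4=7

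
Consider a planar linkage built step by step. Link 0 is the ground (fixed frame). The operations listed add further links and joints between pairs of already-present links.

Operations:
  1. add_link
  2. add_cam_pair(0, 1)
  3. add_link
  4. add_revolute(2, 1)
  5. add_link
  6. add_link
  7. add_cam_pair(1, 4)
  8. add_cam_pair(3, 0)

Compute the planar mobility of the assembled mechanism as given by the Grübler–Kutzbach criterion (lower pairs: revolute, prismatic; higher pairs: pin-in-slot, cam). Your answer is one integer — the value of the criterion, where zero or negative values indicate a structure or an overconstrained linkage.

link 0 = ground. State L|J1|J2 = 1|0|0
+link1  2|0|0
C(0,1) f=2→J2  2|0|1
+link2  3|0|1
R(2,1) f=1→J1  3|1|1
+link3  4|1|1
+link4  5|1|1
C(1,4) f=2→J2  5|1|2
C(3,0) f=2→J2  5|1|3
M = 3(5−1)−2·1−3 = 12−2−3 = 7

M = 7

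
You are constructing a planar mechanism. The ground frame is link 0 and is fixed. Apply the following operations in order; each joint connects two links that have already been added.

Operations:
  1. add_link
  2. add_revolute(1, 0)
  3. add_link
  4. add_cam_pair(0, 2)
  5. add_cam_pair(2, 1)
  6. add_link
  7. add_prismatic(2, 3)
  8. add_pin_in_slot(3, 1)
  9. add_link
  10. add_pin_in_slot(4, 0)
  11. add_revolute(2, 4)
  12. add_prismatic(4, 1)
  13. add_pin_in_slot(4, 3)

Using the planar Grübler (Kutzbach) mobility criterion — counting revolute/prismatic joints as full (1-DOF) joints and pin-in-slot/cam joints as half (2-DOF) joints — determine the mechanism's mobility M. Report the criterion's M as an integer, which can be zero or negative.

link 0 = ground. State L|J1|J2 = 1|0|0
+link1  2|0|0
R(1,0) f=1→J1  2|1|0
+link2  3|1|0
C(0,2) f=2→J2  3|1|1
C(2,1) f=2→J2  3|1|2
+link3  4|1|2
P(2,3) f=1→J1  4|2|2
PS(3,1) f=2→J2  4|2|3
+link4  5|2|3
PS(4,0) f=2→J2  5|2|4
R(2,4) f=1→J1  5|3|4
P(4,1) f=1→J1  5|4|4
PS(4,3) f=2→J2  5|4|5
M = 3(5−1)−2·4−5 = 12−8−5 = -1

M = -1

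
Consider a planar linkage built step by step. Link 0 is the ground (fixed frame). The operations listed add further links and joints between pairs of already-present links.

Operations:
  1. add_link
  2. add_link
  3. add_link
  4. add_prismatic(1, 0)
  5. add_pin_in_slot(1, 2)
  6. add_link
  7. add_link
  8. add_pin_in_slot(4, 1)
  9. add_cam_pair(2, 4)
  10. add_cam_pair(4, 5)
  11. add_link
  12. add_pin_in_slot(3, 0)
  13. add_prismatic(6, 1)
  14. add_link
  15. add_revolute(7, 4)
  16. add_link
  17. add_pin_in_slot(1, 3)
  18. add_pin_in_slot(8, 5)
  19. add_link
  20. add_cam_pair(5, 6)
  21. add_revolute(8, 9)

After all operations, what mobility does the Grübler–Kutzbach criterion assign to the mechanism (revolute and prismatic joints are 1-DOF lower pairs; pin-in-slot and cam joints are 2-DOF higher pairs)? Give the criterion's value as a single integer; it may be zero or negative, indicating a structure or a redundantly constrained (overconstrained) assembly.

L=1 J1=0 J2=0
add link → L=2 J1=0 J2=0
add link → L=3 J1=0 J2=0
add link → L=4 J1=0 J2=0
P@1,0 dof=1 J1 → L=4 J1=1 J2=0
PS@1,2 dof=2 J2 → L=4 J1=1 J2=1
add link → L=5 J1=1 J2=1
add link → L=6 J1=1 J2=1
PS@4,1 dof=2 J2 → L=6 J1=1 J2=2
C@2,4 dof=2 J2 → L=6 J1=1 J2=3
C@4,5 dof=2 J2 → L=6 J1=1 J2=4
add link → L=7 J1=1 J2=4
PS@3,0 dof=2 J2 → L=7 J1=1 J2=5
P@6,1 dof=1 J1 → L=7 J1=2 J2=5
add link → L=8 J1=2 J2=5
R@7,4 dof=1 J1 → L=8 J1=3 J2=5
add link → L=9 J1=3 J2=5
PS@1,3 dof=2 J2 → L=9 J1=3 J2=6
PS@8,5 dof=2 J2 → L=9 J1=3 J2=7
add link → L=10 J1=3 J2=7
C@5,6 dof=2 J2 → L=10 J1=3 J2=8
R@8,9 dof=1 J1 → L=10 J1=4 J2=8
M=3(L−1)−2J1−J2=3·9−2·4−8=11

M = 11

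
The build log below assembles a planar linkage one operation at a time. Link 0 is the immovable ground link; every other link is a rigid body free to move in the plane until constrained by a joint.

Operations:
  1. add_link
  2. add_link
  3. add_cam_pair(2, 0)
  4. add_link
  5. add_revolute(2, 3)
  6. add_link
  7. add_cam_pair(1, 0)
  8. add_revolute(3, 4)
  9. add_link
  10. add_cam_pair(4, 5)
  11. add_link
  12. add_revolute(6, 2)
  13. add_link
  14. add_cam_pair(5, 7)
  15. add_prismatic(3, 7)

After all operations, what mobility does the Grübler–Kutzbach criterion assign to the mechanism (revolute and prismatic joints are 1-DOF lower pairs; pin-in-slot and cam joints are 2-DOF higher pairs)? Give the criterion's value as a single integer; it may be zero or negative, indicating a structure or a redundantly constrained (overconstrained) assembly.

[1;0;0] (link 0 is ground)
L+ [2;0;0]
L+ [3;0;0]
C(2,0)∈J2 [3;0;1]
L+ [4;0;1]
R(2,3)∈J1 [4;1;1]
L+ [5;1;1]
C(1,0)∈J2 [5;1;2]
R(3,4)∈J1 [5;2;2]
L+ [6;2;2]
C(4,5)∈J2 [6;2;3]
L+ [7;2;3]
R(6,2)∈J1 [7;3;3]
L+ [8;3;3]
C(5,7)∈J2 [8;3;4]
P(3,7)∈J1 [8;4;4]
mobility = 21 − 8 − 4 = 9

M = 9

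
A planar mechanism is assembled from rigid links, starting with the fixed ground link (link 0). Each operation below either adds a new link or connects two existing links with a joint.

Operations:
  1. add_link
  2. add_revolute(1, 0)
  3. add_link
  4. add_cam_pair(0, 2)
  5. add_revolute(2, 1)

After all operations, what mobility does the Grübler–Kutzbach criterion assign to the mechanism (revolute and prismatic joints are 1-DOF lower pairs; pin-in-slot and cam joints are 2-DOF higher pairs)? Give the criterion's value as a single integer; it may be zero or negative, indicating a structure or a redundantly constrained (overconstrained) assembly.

[1;0;0] (link 0 is ground)
L+ [2;0;0]
R(1,0)∈J1 [2;1;0]
L+ [3;1;0]
C(0,2)∈J2 [3;1;1]
R(2,1)∈J1 [3;2;1]
mobility = 6 − 4 − 1 = 1

M = 1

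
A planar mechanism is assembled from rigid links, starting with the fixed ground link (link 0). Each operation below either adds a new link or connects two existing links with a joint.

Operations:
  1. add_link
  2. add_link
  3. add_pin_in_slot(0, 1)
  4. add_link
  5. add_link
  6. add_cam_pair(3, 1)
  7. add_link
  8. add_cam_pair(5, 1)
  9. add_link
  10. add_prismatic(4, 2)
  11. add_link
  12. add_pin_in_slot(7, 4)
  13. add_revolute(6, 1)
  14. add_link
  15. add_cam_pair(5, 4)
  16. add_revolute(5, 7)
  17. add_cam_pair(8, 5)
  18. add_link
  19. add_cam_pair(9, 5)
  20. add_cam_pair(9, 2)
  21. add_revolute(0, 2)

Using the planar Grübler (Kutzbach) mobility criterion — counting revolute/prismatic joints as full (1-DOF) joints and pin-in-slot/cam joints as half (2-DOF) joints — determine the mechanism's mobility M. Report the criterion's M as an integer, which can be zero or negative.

M = 11

link 0 = ground. State L|J1|J2 = 1|0|0
+link1  2|0|0
+link2  3|0|0
PS(0,1) f=2→J2  3|0|1
+link3  4|0|1
+link4  5|0|1
C(3,1) f=2→J2  5|0|2
+link5  6|0|2
C(5,1) f=2→J2  6|0|3
+link6  7|0|3
P(4,2) f=1→J1  7|1|3
+link7  8|1|3
PS(7,4) f=2→J2  8|1|4
R(6,1) f=1→J1  8|2|4
+link8  9|2|4
C(5,4) f=2→J2  9|2|5
R(5,7) f=1→J1  9|3|5
C(8,5) f=2→J2  9|3|6
+link9  10|3|6
C(9,5) f=2→J2  10|3|7
C(9,2) f=2→J2  10|3|8
R(0,2) f=1→J1  10|4|8
M = 3(10−1)−2·4−8 = 27−8−8 = 11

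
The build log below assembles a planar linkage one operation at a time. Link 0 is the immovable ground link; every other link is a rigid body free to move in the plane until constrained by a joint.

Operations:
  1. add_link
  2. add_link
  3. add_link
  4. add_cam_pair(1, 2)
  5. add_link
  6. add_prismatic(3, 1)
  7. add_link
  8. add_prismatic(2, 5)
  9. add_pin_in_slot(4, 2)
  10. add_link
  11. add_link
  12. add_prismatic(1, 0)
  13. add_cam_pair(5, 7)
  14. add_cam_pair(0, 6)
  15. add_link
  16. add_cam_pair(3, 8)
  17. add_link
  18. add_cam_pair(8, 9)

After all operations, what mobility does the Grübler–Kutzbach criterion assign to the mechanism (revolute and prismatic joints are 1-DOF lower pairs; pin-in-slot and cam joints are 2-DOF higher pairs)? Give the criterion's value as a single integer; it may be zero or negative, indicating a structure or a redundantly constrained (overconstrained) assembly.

[1;0;0] (link 0 is ground)
L+ [2;0;0]
L+ [3;0;0]
L+ [4;0;0]
C(1,2)∈J2 [4;0;1]
L+ [5;0;1]
P(3,1)∈J1 [5;1;1]
L+ [6;1;1]
P(2,5)∈J1 [6;2;1]
PS(4,2)∈J2 [6;2;2]
L+ [7;2;2]
L+ [8;2;2]
P(1,0)∈J1 [8;3;2]
C(5,7)∈J2 [8;3;3]
C(0,6)∈J2 [8;3;4]
L+ [9;3;4]
C(3,8)∈J2 [9;3;5]
L+ [10;3;5]
C(8,9)∈J2 [10;3;6]
mobility = 27 − 6 − 6 = 15

M = 15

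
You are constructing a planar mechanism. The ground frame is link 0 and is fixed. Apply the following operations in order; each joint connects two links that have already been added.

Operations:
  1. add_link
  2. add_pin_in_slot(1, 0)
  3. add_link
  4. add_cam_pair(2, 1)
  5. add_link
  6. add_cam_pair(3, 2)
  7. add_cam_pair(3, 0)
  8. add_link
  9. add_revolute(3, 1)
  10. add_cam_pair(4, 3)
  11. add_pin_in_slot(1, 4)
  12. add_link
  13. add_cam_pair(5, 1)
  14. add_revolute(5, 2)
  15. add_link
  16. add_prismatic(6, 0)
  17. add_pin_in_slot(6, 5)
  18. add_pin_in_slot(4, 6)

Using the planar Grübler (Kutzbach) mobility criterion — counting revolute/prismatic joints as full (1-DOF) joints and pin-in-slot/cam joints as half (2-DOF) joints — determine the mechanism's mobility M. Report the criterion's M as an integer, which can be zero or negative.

M = 3

ground; <1,0,0>
#1 <2,0,0>
PS:1↔0 J2 <2,0,1>
#2 <3,0,1>
C:2↔1 J2 <3,0,2>
#3 <4,0,2>
C:3↔2 J2 <4,0,3>
C:3↔0 J2 <4,0,4>
#4 <5,0,4>
R:3↔1 J1 <5,1,4>
C:4↔3 J2 <5,1,5>
PS:1↔4 J2 <5,1,6>
#5 <6,1,6>
C:5↔1 J2 <6,1,7>
R:5↔2 J1 <6,2,7>
#6 <7,2,7>
P:6↔0 J1 <7,3,7>
PS:6↔5 J2 <7,3,8>
PS:4↔6 J2 <7,3,9>
3×6 − 2×3 − 1×9 = 3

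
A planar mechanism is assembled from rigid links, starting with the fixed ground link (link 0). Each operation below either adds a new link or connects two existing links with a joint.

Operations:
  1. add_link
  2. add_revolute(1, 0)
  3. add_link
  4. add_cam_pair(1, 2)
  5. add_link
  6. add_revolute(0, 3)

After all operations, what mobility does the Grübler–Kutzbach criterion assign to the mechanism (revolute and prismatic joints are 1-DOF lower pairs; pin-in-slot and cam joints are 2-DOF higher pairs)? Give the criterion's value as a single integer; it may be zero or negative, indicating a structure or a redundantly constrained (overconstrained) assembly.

L=1 J1=0 J2=0
add link → L=2 J1=0 J2=0
R@1,0 dof=1 J1 → L=2 J1=1 J2=0
add link → L=3 J1=1 J2=0
C@1,2 dof=2 J2 → L=3 J1=1 J2=1
add link → L=4 J1=1 J2=1
R@0,3 dof=1 J1 → L=4 J1=2 J2=1
M=3(L−1)−2J1−J2=3·3−2·2−1=4

M = 4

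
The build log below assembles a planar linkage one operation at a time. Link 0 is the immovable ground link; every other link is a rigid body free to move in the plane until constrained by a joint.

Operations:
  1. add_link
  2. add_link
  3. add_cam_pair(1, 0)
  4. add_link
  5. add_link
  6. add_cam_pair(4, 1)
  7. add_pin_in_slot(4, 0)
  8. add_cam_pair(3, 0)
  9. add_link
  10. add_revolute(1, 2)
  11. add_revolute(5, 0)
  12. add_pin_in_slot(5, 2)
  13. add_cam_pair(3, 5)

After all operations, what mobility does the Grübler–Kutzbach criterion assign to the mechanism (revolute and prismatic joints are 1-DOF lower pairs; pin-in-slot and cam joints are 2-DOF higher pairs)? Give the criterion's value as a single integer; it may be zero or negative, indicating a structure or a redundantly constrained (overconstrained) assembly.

L=1 J1=0 J2=0
add link → L=2 J1=0 J2=0
add link → L=3 J1=0 J2=0
C@1,0 dof=2 J2 → L=3 J1=0 J2=1
add link → L=4 J1=0 J2=1
add link → L=5 J1=0 J2=1
C@4,1 dof=2 J2 → L=5 J1=0 J2=2
PS@4,0 dof=2 J2 → L=5 J1=0 J2=3
C@3,0 dof=2 J2 → L=5 J1=0 J2=4
add link → L=6 J1=0 J2=4
R@1,2 dof=1 J1 → L=6 J1=1 J2=4
R@5,0 dof=1 J1 → L=6 J1=2 J2=4
PS@5,2 dof=2 J2 → L=6 J1=2 J2=5
C@3,5 dof=2 J2 → L=6 J1=2 J2=6
M=3(L−1)−2J1−J2=3·5−2·2−6=5

M = 5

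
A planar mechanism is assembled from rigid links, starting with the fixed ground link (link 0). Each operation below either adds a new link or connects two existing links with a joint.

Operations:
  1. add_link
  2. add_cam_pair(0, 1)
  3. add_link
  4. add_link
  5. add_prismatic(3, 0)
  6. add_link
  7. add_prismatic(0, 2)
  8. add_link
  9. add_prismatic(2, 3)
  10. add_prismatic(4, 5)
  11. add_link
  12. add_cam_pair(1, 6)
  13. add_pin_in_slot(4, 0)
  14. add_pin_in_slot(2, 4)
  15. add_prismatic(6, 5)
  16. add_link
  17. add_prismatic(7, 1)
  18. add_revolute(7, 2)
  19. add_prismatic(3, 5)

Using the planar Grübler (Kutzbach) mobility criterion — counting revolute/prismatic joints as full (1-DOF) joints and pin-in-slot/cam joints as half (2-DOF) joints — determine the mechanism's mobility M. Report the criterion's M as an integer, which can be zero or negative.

M = 1

ground; <1,0,0>
#1 <2,0,0>
C:0↔1 J2 <2,0,1>
#2 <3,0,1>
#3 <4,0,1>
P:3↔0 J1 <4,1,1>
#4 <5,1,1>
P:0↔2 J1 <5,2,1>
#5 <6,2,1>
P:2↔3 J1 <6,3,1>
P:4↔5 J1 <6,4,1>
#6 <7,4,1>
C:1↔6 J2 <7,4,2>
PS:4↔0 J2 <7,4,3>
PS:2↔4 J2 <7,4,4>
P:6↔5 J1 <7,5,4>
#7 <8,5,4>
P:7↔1 J1 <8,6,4>
R:7↔2 J1 <8,7,4>
P:3↔5 J1 <8,8,4>
3×7 − 2×8 − 1×4 = 1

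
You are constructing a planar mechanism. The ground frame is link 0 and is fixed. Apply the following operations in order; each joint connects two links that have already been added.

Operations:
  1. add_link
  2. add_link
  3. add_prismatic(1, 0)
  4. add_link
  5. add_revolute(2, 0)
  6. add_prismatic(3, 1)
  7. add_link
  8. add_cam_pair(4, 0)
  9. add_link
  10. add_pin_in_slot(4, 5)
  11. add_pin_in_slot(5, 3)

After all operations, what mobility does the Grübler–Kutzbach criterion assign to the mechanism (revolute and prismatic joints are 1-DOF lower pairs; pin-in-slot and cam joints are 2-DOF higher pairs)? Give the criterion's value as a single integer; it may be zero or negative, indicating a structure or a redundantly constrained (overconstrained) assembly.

M = 6

ground; <1,0,0>
#1 <2,0,0>
#2 <3,0,0>
P:1↔0 J1 <3,1,0>
#3 <4,1,0>
R:2↔0 J1 <4,2,0>
P:3↔1 J1 <4,3,0>
#4 <5,3,0>
C:4↔0 J2 <5,3,1>
#5 <6,3,1>
PS:4↔5 J2 <6,3,2>
PS:5↔3 J2 <6,3,3>
3×5 − 2×3 − 1×3 = 6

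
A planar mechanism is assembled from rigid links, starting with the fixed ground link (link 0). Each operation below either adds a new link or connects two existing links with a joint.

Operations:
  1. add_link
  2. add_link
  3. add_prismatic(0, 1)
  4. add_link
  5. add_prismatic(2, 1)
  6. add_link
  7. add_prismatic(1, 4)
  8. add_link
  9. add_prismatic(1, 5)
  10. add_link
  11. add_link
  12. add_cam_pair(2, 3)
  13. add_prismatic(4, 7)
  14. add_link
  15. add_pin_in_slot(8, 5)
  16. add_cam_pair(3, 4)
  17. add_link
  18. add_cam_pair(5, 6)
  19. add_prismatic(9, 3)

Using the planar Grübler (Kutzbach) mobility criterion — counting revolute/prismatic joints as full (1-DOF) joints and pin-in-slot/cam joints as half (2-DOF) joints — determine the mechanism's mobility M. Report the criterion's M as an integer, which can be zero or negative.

ground; <1,0,0>
#1 <2,0,0>
#2 <3,0,0>
P:0↔1 J1 <3,1,0>
#3 <4,1,0>
P:2↔1 J1 <4,2,0>
#4 <5,2,0>
P:1↔4 J1 <5,3,0>
#5 <6,3,0>
P:1↔5 J1 <6,4,0>
#6 <7,4,0>
#7 <8,4,0>
C:2↔3 J2 <8,4,1>
P:4↔7 J1 <8,5,1>
#8 <9,5,1>
PS:8↔5 J2 <9,5,2>
C:3↔4 J2 <9,5,3>
#9 <10,5,3>
C:5↔6 J2 <10,5,4>
P:9↔3 J1 <10,6,4>
3×9 − 2×6 − 1×4 = 11

M = 11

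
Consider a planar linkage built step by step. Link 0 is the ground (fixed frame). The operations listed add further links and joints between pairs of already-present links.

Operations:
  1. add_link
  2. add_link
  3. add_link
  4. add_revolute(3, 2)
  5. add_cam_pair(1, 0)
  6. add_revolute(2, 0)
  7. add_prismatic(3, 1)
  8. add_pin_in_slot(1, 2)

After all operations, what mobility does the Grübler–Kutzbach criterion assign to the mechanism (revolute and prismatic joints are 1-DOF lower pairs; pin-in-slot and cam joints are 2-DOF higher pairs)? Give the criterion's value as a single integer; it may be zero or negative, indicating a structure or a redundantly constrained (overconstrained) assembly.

ground; <1,0,0>
#1 <2,0,0>
#2 <3,0,0>
#3 <4,0,0>
R:3↔2 J1 <4,1,0>
C:1↔0 J2 <4,1,1>
R:2↔0 J1 <4,2,1>
P:3↔1 J1 <4,3,1>
PS:1↔2 J2 <4,3,2>
3×3 − 2×3 − 1×2 = 1

M = 1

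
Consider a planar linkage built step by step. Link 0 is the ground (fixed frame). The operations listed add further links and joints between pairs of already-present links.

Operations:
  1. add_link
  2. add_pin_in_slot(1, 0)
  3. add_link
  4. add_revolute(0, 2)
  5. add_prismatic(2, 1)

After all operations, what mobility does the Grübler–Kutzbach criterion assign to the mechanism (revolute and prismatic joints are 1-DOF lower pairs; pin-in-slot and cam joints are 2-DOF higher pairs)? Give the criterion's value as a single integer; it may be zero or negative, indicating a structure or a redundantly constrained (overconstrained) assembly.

[1;0;0] (link 0 is ground)
L+ [2;0;0]
PS(1,0)∈J2 [2;0;1]
L+ [3;0;1]
R(0,2)∈J1 [3;1;1]
P(2,1)∈J1 [3;2;1]
mobility = 6 − 4 − 1 = 1

M = 1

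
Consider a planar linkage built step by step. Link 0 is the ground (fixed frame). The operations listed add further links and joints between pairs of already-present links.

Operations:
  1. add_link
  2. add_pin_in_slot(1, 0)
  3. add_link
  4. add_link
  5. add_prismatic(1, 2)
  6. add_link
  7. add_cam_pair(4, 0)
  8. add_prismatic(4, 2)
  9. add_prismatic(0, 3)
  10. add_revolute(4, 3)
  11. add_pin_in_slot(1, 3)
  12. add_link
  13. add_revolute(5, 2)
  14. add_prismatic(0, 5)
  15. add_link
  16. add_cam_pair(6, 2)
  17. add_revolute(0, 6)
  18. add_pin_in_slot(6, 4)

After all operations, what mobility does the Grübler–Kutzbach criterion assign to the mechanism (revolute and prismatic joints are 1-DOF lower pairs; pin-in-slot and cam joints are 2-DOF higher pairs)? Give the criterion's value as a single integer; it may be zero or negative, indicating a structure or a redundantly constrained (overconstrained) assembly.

M = -1

L=1 J1=0 J2=0
add link → L=2 J1=0 J2=0
PS@1,0 dof=2 J2 → L=2 J1=0 J2=1
add link → L=3 J1=0 J2=1
add link → L=4 J1=0 J2=1
P@1,2 dof=1 J1 → L=4 J1=1 J2=1
add link → L=5 J1=1 J2=1
C@4,0 dof=2 J2 → L=5 J1=1 J2=2
P@4,2 dof=1 J1 → L=5 J1=2 J2=2
P@0,3 dof=1 J1 → L=5 J1=3 J2=2
R@4,3 dof=1 J1 → L=5 J1=4 J2=2
PS@1,3 dof=2 J2 → L=5 J1=4 J2=3
add link → L=6 J1=4 J2=3
R@5,2 dof=1 J1 → L=6 J1=5 J2=3
P@0,5 dof=1 J1 → L=6 J1=6 J2=3
add link → L=7 J1=6 J2=3
C@6,2 dof=2 J2 → L=7 J1=6 J2=4
R@0,6 dof=1 J1 → L=7 J1=7 J2=4
PS@6,4 dof=2 J2 → L=7 J1=7 J2=5
M=3(L−1)−2J1−J2=3·6−2·7−5=-1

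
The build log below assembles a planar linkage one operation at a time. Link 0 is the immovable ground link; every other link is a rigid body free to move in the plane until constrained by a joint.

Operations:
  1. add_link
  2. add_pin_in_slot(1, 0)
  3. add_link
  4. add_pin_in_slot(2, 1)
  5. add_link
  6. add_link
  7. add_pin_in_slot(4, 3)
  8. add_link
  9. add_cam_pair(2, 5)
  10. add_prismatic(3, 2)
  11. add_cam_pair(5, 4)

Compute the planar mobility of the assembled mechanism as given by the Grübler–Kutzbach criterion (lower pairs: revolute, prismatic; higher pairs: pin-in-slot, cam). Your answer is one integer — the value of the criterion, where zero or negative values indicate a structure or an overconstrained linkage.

M = 8

ground; <1,0,0>
#1 <2,0,0>
PS:1↔0 J2 <2,0,1>
#2 <3,0,1>
PS:2↔1 J2 <3,0,2>
#3 <4,0,2>
#4 <5,0,2>
PS:4↔3 J2 <5,0,3>
#5 <6,0,3>
C:2↔5 J2 <6,0,4>
P:3↔2 J1 <6,1,4>
C:5↔4 J2 <6,1,5>
3×5 − 2×1 − 1×5 = 8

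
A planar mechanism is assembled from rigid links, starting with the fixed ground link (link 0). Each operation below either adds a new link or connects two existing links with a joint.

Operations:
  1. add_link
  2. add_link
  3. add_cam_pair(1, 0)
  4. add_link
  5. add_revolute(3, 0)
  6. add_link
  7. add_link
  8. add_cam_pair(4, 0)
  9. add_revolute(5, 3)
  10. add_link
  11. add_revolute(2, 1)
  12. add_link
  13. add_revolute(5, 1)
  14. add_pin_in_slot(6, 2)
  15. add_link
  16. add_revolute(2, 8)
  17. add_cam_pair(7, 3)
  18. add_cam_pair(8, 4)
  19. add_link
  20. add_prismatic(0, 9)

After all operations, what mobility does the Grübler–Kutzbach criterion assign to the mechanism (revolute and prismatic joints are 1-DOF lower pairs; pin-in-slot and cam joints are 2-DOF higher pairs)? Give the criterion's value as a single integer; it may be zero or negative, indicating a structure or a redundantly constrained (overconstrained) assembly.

ground; <1,0,0>
#1 <2,0,0>
#2 <3,0,0>
C:1↔0 J2 <3,0,1>
#3 <4,0,1>
R:3↔0 J1 <4,1,1>
#4 <5,1,1>
#5 <6,1,1>
C:4↔0 J2 <6,1,2>
R:5↔3 J1 <6,2,2>
#6 <7,2,2>
R:2↔1 J1 <7,3,2>
#7 <8,3,2>
R:5↔1 J1 <8,4,2>
PS:6↔2 J2 <8,4,3>
#8 <9,4,3>
R:2↔8 J1 <9,5,3>
C:7↔3 J2 <9,5,4>
C:8↔4 J2 <9,5,5>
#9 <10,5,5>
P:0↔9 J1 <10,6,5>
3×9 − 2×6 − 1×5 = 10

M = 10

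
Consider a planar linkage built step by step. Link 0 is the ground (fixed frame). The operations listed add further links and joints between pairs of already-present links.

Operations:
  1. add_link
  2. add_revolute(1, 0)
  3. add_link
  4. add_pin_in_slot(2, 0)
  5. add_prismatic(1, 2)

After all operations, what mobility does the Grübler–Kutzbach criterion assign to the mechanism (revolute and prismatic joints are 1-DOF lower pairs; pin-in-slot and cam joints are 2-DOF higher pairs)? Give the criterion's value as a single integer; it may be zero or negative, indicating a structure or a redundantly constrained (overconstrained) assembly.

M = 1

ground; <1,0,0>
#1 <2,0,0>
R:1↔0 J1 <2,1,0>
#2 <3,1,0>
PS:2↔0 J2 <3,1,1>
P:1↔2 J1 <3,2,1>
3×2 − 2×2 − 1×1 = 1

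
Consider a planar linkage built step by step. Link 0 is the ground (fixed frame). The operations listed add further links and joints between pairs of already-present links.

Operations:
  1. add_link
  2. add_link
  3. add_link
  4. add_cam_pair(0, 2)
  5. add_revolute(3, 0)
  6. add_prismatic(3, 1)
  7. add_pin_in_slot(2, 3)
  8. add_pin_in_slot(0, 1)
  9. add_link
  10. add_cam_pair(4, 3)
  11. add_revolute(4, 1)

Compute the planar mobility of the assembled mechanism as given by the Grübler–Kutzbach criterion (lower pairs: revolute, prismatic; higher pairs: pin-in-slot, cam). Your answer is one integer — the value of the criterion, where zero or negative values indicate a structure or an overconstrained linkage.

[1;0;0] (link 0 is ground)
L+ [2;0;0]
L+ [3;0;0]
L+ [4;0;0]
C(0,2)∈J2 [4;0;1]
R(3,0)∈J1 [4;1;1]
P(3,1)∈J1 [4;2;1]
PS(2,3)∈J2 [4;2;2]
PS(0,1)∈J2 [4;2;3]
L+ [5;2;3]
C(4,3)∈J2 [5;2;4]
R(4,1)∈J1 [5;3;4]
mobility = 12 − 6 − 4 = 2

M = 2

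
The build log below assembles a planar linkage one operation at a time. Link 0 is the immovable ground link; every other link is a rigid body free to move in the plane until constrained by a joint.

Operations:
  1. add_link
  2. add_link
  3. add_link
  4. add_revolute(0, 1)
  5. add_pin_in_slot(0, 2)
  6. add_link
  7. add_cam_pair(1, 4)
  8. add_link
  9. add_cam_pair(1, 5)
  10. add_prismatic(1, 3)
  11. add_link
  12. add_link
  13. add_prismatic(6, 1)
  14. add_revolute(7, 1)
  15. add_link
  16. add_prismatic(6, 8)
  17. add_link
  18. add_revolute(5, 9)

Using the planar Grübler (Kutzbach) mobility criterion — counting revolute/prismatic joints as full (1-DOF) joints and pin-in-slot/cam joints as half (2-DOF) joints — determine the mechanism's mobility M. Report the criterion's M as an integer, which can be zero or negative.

L=1 J1=0 J2=0
add link → L=2 J1=0 J2=0
add link → L=3 J1=0 J2=0
add link → L=4 J1=0 J2=0
R@0,1 dof=1 J1 → L=4 J1=1 J2=0
PS@0,2 dof=2 J2 → L=4 J1=1 J2=1
add link → L=5 J1=1 J2=1
C@1,4 dof=2 J2 → L=5 J1=1 J2=2
add link → L=6 J1=1 J2=2
C@1,5 dof=2 J2 → L=6 J1=1 J2=3
P@1,3 dof=1 J1 → L=6 J1=2 J2=3
add link → L=7 J1=2 J2=3
add link → L=8 J1=2 J2=3
P@6,1 dof=1 J1 → L=8 J1=3 J2=3
R@7,1 dof=1 J1 → L=8 J1=4 J2=3
add link → L=9 J1=4 J2=3
P@6,8 dof=1 J1 → L=9 J1=5 J2=3
add link → L=10 J1=5 J2=3
R@5,9 dof=1 J1 → L=10 J1=6 J2=3
M=3(L−1)−2J1−J2=3·9−2·6−3=12

M = 12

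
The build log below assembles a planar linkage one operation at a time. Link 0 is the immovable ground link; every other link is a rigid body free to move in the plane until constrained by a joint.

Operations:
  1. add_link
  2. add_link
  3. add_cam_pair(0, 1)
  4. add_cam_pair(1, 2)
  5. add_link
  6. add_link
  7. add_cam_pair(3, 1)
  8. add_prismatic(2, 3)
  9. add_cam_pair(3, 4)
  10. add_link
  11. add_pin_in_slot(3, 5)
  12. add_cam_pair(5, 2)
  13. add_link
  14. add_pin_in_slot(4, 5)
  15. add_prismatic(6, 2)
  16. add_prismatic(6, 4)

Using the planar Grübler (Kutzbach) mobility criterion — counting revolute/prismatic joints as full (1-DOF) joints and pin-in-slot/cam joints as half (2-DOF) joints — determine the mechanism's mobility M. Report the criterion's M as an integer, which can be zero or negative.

M = 5

ground; <1,0,0>
#1 <2,0,0>
#2 <3,0,0>
C:0↔1 J2 <3,0,1>
C:1↔2 J2 <3,0,2>
#3 <4,0,2>
#4 <5,0,2>
C:3↔1 J2 <5,0,3>
P:2↔3 J1 <5,1,3>
C:3↔4 J2 <5,1,4>
#5 <6,1,4>
PS:3↔5 J2 <6,1,5>
C:5↔2 J2 <6,1,6>
#6 <7,1,6>
PS:4↔5 J2 <7,1,7>
P:6↔2 J1 <7,2,7>
P:6↔4 J1 <7,3,7>
3×6 − 2×3 − 1×7 = 5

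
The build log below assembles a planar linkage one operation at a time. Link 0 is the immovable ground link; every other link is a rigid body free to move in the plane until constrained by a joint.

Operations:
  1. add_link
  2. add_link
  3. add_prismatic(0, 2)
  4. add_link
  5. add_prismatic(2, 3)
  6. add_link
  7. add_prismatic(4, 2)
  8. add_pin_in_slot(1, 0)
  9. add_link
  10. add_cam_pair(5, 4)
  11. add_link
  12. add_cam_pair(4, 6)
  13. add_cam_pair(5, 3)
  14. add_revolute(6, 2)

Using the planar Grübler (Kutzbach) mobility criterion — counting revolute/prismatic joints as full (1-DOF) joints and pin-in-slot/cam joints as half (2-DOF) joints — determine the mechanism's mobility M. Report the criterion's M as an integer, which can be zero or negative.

M = 6

ground; <1,0,0>
#1 <2,0,0>
#2 <3,0,0>
P:0↔2 J1 <3,1,0>
#3 <4,1,0>
P:2↔3 J1 <4,2,0>
#4 <5,2,0>
P:4↔2 J1 <5,3,0>
PS:1↔0 J2 <5,3,1>
#5 <6,3,1>
C:5↔4 J2 <6,3,2>
#6 <7,3,2>
C:4↔6 J2 <7,3,3>
C:5↔3 J2 <7,3,4>
R:6↔2 J1 <7,4,4>
3×6 − 2×4 − 1×4 = 6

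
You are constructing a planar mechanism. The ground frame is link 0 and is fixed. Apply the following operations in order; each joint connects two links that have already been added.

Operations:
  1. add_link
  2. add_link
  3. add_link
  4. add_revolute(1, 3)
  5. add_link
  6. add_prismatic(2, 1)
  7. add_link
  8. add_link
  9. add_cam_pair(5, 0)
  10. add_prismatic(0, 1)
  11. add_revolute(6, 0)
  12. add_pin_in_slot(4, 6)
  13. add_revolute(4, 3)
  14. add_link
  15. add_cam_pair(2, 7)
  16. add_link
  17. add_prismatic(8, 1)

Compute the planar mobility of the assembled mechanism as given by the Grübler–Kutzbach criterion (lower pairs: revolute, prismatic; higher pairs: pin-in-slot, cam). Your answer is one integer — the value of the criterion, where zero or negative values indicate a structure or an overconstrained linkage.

(L,J1,J2)=(1,0,0); link0 fixed
link1: (2,0,0)
link2: (3,0,0)
link3: (4,0,0)
R 1-3 [J1]: (4,1,0)
link4: (5,1,0)
P 2-1 [J1]: (5,2,0)
link5: (6,2,0)
link6: (7,2,0)
C 5-0 [J2]: (7,2,1)
P 0-1 [J1]: (7,3,1)
R 6-0 [J1]: (7,4,1)
PS 4-6 [J2]: (7,4,2)
R 4-3 [J1]: (7,5,2)
link7: (8,5,2)
C 2-7 [J2]: (8,5,3)
link8: (9,5,3)
P 8-1 [J1]: (9,6,3)
Grübler: 3·8 − 2·6 − 3 = 9

M = 9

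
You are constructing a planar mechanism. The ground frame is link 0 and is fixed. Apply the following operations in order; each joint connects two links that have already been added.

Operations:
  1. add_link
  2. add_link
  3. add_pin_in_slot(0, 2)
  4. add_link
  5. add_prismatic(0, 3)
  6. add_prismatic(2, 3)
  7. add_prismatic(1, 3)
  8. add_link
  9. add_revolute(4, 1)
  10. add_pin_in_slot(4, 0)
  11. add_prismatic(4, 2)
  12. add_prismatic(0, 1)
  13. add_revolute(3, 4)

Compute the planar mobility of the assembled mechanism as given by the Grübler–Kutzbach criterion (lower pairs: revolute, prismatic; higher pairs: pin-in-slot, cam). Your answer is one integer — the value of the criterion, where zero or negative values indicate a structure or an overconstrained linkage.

(L,J1,J2)=(1,0,0); link0 fixed
link1: (2,0,0)
link2: (3,0,0)
PS 0-2 [J2]: (3,0,1)
link3: (4,0,1)
P 0-3 [J1]: (4,1,1)
P 2-3 [J1]: (4,2,1)
P 1-3 [J1]: (4,3,1)
link4: (5,3,1)
R 4-1 [J1]: (5,4,1)
PS 4-0 [J2]: (5,4,2)
P 4-2 [J1]: (5,5,2)
P 0-1 [J1]: (5,6,2)
R 3-4 [J1]: (5,7,2)
Grübler: 3·4 − 2·7 − 2 = -4

M = -4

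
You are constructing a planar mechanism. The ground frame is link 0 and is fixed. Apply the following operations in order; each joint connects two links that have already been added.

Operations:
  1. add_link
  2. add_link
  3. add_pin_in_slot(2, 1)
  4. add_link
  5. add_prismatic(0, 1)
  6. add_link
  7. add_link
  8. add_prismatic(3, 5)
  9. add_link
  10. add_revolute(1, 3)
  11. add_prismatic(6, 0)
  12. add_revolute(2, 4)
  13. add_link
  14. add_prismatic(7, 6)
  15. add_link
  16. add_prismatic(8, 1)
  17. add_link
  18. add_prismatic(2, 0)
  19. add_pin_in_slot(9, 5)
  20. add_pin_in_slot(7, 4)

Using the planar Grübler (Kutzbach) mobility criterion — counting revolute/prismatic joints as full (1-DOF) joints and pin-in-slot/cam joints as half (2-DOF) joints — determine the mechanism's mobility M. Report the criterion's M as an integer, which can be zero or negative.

M = 8

[1;0;0] (link 0 is ground)
L+ [2;0;0]
L+ [3;0;0]
PS(2,1)∈J2 [3;0;1]
L+ [4;0;1]
P(0,1)∈J1 [4;1;1]
L+ [5;1;1]
L+ [6;1;1]
P(3,5)∈J1 [6;2;1]
L+ [7;2;1]
R(1,3)∈J1 [7;3;1]
P(6,0)∈J1 [7;4;1]
R(2,4)∈J1 [7;5;1]
L+ [8;5;1]
P(7,6)∈J1 [8;6;1]
L+ [9;6;1]
P(8,1)∈J1 [9;7;1]
L+ [10;7;1]
P(2,0)∈J1 [10;8;1]
PS(9,5)∈J2 [10;8;2]
PS(7,4)∈J2 [10;8;3]
mobility = 27 − 16 − 3 = 8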